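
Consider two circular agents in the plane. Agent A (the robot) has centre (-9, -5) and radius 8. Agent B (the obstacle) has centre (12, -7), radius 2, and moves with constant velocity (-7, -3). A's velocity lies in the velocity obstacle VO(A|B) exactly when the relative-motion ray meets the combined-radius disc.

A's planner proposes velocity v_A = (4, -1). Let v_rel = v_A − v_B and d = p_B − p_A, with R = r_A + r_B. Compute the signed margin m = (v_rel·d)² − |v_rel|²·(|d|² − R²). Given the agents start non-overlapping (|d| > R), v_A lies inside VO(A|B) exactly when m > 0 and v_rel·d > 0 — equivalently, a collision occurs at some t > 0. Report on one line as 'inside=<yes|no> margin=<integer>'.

d = (21, -2),  |d|² = 445;  R = 8+2 = 10,  c = 445−10² = 345
v_rel = (11, 2),  |v_rel|² = 125;  v_rel·d = (11)·(21) + (2)·(-2) = 227
125·t² − 454·t + 345 = 0  ⇒  m = 227² − 125·345 = 8404
m = 8404 > 0,  v_rel·d = 227 > 0  ⇒  inside

inside=yes margin=8404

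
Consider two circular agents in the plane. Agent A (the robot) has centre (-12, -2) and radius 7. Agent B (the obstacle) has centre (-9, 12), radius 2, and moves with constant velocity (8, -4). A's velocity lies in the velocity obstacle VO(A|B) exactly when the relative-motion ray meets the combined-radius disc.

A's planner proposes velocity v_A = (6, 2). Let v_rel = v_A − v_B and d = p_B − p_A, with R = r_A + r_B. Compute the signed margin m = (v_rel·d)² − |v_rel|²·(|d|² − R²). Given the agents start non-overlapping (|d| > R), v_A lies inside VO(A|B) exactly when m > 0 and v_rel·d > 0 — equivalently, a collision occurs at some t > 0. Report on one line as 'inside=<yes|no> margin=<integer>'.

d = (3, 14),  |d|² = 205;  R = 7+2 = 9,  c = 205−9² = 124
v_rel = (-2, 6),  |v_rel|² = 40;  v_rel·d = (-2)·(3) + (6)·(14) = 78
40·t² − 156·t + 124 = 0  ⇒  m = 78² − 40·124 = 1124
m = 1124 > 0,  v_rel·d = 78 > 0  ⇒  inside

inside=yes margin=1124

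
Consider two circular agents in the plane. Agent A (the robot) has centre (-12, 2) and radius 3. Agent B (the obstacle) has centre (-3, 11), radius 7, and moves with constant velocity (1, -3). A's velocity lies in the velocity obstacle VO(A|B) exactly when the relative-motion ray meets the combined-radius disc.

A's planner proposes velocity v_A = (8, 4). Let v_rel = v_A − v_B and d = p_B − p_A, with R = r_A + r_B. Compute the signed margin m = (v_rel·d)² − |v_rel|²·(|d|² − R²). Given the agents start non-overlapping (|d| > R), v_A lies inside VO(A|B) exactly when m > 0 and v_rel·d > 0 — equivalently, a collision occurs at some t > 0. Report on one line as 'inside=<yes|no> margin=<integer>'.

d = (9, 9),  |d|² = 162;  R = 3+7 = 10,  c = 162−10² = 62
v_rel = (7, 7),  |v_rel|² = 98;  v_rel·d = (7)·(9) + (7)·(9) = 126
98·t² − 252·t + 62 = 0  ⇒  m = 126² − 98·62 = 9800
m = 9800 > 0,  v_rel·d = 126 > 0  ⇒  inside

inside=yes margin=9800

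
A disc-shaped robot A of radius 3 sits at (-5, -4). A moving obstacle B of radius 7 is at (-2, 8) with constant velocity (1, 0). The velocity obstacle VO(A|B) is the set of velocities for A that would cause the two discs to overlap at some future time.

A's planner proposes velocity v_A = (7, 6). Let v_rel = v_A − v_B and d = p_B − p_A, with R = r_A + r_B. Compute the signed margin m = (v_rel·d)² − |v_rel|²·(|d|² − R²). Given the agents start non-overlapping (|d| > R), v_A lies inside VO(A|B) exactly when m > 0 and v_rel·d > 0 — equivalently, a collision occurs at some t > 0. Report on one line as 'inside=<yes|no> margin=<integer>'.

d = (3, 12),  |d|² = 153;  R = 3+7 = 10,  c = 153−10² = 53
v_rel = (6, 6),  |v_rel|² = 72;  v_rel·d = (6)·(3) + (6)·(12) = 90
72·t² − 180·t + 53 = 0  ⇒  m = 90² − 72·53 = 4284
m = 4284 > 0,  v_rel·d = 90 > 0  ⇒  inside

inside=yes margin=4284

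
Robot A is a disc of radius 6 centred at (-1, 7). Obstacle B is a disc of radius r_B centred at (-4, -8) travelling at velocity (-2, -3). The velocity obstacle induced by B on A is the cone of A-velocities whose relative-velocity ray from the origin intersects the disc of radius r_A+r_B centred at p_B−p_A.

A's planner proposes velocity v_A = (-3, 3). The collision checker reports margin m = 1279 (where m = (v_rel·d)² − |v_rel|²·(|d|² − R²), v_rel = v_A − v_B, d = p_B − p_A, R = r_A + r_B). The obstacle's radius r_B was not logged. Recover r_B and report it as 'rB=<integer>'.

m = 1279
d = (-3, -15);  v_rel = (-1, 6),  |v_rel|² = 37
v_rel×d = (-1)·(-15) − (6)·(-3) = 33
since m = R²·37 − 33²:  R² = (1089 + 1279) / 37 = 64
R = √64 = 8  ⇒  r_B = 8 − 6 = 2

rB=2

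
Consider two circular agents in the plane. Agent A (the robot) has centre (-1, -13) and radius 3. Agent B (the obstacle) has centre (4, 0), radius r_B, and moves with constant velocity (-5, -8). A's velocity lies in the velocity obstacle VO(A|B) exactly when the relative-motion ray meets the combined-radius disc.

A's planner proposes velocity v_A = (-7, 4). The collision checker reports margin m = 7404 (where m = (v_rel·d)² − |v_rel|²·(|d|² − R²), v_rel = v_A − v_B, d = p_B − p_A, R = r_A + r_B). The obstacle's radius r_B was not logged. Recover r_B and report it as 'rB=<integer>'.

m = 7404
d = (5, 13);  v_rel = (-2, 12),  |v_rel|² = 148
v_rel×d = (-2)·(13) − (12)·(5) = -86
since m = R²·148 − (-86)²:  R² = (7396 + 7404) / 148 = 100
R = √100 = 10  ⇒  r_B = 10 − 3 = 7

rB=7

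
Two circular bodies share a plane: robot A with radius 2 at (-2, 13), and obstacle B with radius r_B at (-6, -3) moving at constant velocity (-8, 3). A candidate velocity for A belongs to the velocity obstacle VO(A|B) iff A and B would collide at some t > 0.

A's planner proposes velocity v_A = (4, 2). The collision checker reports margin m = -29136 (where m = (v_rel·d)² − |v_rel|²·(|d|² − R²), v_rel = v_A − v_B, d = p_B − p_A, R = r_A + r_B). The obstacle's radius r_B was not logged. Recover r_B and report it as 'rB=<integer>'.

m = -29136
d = (-4, -16);  v_rel = (12, -1),  |v_rel|² = 145
v_rel×d = (12)·(-16) − (-1)·(-4) = -196
since m = R²·145 − (-196)²:  R² = (38416 + -29136) / 145 = 64
R = √64 = 8  ⇒  r_B = 8 − 2 = 6

rB=6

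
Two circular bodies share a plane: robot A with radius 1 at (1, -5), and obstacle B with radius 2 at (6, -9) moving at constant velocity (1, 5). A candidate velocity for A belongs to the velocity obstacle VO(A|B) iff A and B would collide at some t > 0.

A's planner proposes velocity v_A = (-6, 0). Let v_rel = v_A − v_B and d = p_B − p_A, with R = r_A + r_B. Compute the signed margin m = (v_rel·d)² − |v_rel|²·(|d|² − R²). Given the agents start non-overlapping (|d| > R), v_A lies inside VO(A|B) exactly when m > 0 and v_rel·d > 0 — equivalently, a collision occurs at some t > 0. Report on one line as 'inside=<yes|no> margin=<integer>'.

d = (5, -4),  |d|² = 41;  R = 1+2 = 3,  c = 41−3² = 32
v_rel = (-7, -5),  |v_rel|² = 74;  v_rel·d = (-7)·(5) + (-5)·(-4) = -15
74·t² + 30·t + 32 = 0  ⇒  m = (-15)² − 74·32 = -2143
m = -2143 < 0,  v_rel·d = -15 < 0  ⇒  outside

inside=no margin=-2143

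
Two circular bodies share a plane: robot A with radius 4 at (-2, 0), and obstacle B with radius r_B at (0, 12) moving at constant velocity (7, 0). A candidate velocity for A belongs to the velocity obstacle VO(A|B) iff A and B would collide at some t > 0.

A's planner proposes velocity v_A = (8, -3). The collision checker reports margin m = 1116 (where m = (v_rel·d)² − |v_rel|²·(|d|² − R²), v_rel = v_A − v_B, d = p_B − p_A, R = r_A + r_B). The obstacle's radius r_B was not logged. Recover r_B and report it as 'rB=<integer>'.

m = 1116
d = (2, 12);  v_rel = (1, -3),  |v_rel|² = 10
v_rel×d = (1)·(12) − (-3)·(2) = 18
since m = R²·10 − 18²:  R² = (324 + 1116) / 10 = 144
R = √144 = 12  ⇒  r_B = 12 − 4 = 8

rB=8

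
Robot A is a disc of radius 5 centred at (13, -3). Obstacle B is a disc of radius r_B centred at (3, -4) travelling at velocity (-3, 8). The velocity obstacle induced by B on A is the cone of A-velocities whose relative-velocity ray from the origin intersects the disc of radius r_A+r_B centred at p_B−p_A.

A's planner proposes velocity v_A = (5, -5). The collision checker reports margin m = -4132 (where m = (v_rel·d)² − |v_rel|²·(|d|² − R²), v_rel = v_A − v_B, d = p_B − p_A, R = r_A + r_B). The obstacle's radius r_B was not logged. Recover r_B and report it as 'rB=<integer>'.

m = -4132
d = (-10, -1);  v_rel = (8, -13),  |v_rel|² = 233
v_rel×d = (8)·(-1) − (-13)·(-10) = -138
since m = R²·233 − (-138)²:  R² = (19044 + -4132) / 233 = 64
R = √64 = 8  ⇒  r_B = 8 − 5 = 3

rB=3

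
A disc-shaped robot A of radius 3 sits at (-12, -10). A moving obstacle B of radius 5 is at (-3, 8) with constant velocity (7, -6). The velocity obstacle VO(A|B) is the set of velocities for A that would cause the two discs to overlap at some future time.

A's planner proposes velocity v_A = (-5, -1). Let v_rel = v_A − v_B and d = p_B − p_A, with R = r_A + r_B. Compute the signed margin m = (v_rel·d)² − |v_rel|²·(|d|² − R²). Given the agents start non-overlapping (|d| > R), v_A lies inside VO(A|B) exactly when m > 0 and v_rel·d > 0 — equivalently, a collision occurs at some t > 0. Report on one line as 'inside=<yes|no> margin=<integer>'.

d = (9, 18),  |d|² = 405;  R = 3+5 = 8,  c = 405−8² = 341
v_rel = (-12, 5),  |v_rel|² = 169;  v_rel·d = (-12)·(9) + (5)·(18) = -18
169·t² + 36·t + 341 = 0  ⇒  m = (-18)² − 169·341 = -57305
m = -57305 < 0,  v_rel·d = -18 < 0  ⇒  outside

inside=no margin=-57305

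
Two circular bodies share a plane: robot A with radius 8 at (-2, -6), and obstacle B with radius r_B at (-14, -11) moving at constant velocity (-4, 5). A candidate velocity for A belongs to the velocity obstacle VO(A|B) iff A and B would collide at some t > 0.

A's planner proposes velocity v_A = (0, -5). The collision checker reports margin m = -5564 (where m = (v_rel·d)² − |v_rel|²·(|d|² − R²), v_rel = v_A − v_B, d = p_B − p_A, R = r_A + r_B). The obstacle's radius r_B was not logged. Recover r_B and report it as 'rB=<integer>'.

m = -5564
d = (-12, -5);  v_rel = (4, -10),  |v_rel|² = 116
v_rel×d = (4)·(-5) − (-10)·(-12) = -140
since m = R²·116 − (-140)²:  R² = (19600 + -5564) / 116 = 121
R = √121 = 11  ⇒  r_B = 11 − 8 = 3

rB=3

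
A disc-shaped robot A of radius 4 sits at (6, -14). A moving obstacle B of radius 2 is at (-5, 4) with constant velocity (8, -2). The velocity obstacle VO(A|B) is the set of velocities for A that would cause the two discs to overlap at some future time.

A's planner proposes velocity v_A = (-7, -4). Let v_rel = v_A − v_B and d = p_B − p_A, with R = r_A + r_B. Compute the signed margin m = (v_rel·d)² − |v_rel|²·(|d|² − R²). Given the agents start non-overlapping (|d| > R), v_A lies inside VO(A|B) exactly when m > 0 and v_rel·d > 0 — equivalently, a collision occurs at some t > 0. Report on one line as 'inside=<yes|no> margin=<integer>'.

d = (-11, 18),  |d|² = 445;  R = 4+2 = 6,  c = 445−6² = 409
v_rel = (-15, -2),  |v_rel|² = 229;  v_rel·d = (-15)·(-11) + (-2)·(18) = 129
229·t² − 258·t + 409 = 0  ⇒  m = 129² − 229·409 = -77020
m = -77020 < 0,  v_rel·d = 129 > 0  ⇒  outside

inside=no margin=-77020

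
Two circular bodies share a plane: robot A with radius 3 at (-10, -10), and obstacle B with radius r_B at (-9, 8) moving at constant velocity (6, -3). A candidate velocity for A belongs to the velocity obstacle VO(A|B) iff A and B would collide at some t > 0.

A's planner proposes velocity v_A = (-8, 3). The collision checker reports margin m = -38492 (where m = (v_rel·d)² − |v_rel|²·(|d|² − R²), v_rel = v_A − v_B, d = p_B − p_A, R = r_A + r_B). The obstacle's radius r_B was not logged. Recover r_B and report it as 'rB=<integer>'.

m = -38492
d = (1, 18);  v_rel = (-14, 6),  |v_rel|² = 232
v_rel×d = (-14)·(18) − (6)·(1) = -258
since m = R²·232 − (-258)²:  R² = (66564 + -38492) / 232 = 121
R = √121 = 11  ⇒  r_B = 11 − 3 = 8

rB=8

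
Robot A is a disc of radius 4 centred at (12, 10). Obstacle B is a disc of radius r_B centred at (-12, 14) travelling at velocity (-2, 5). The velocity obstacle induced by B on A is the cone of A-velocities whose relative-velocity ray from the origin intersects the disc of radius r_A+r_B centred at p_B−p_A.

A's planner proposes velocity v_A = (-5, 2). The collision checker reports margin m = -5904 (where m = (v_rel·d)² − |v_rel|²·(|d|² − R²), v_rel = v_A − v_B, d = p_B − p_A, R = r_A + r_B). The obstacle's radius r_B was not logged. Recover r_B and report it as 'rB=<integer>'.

m = -5904
d = (-24, 4);  v_rel = (-3, -3),  |v_rel|² = 18
v_rel×d = (-3)·(4) − (-3)·(-24) = -84
since m = R²·18 − (-84)²:  R² = (7056 + -5904) / 18 = 64
R = √64 = 8  ⇒  r_B = 8 − 4 = 4

rB=4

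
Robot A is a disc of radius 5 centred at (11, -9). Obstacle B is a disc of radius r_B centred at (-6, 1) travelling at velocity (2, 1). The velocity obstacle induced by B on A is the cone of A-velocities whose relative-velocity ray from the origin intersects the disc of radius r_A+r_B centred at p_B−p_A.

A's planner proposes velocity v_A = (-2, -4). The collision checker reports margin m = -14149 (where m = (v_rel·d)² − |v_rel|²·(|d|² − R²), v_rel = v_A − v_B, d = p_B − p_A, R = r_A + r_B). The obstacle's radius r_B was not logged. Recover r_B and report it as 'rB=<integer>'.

m = -14149
d = (-17, 10);  v_rel = (-4, -5),  |v_rel|² = 41
v_rel×d = (-4)·(10) − (-5)·(-17) = -125
since m = R²·41 − (-125)²:  R² = (15625 + -14149) / 41 = 36
R = √36 = 6  ⇒  r_B = 6 − 5 = 1

rB=1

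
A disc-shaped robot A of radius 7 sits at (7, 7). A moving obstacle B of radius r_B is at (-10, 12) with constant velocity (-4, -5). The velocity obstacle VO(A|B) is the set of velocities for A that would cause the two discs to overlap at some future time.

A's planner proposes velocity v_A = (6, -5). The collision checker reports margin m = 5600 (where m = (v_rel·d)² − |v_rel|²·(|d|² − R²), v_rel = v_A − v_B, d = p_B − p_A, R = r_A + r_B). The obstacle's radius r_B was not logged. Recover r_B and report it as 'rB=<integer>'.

m = 5600
d = (-17, 5);  v_rel = (10, 0),  |v_rel|² = 100
v_rel×d = (10)·(5) − (0)·(-17) = 50
since m = R²·100 − 50²:  R² = (2500 + 5600) / 100 = 81
R = √81 = 9  ⇒  r_B = 9 − 7 = 2

rB=2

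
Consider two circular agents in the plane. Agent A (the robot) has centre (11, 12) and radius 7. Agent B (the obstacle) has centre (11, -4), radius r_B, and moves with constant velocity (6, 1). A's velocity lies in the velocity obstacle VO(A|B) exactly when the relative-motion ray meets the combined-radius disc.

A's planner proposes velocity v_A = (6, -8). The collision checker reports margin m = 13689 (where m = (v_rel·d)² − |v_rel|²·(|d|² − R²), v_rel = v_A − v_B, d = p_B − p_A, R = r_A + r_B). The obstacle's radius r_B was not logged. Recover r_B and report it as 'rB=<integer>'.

m = 13689
d = (0, -16);  v_rel = (0, -9),  |v_rel|² = 81
v_rel×d = (0)·(-16) − (-9)·(0) = 0
since m = R²·81 − 0²:  R² = (0 + 13689) / 81 = 169
R = √169 = 13  ⇒  r_B = 13 − 7 = 6

rB=6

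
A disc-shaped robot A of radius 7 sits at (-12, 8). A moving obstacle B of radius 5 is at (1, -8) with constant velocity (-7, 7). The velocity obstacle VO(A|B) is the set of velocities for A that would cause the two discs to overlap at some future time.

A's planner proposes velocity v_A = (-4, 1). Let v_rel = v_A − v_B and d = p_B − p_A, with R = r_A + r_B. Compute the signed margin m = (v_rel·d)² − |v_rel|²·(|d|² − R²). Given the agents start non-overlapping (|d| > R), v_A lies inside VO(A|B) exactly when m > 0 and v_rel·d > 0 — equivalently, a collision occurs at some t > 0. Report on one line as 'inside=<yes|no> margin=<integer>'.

d = (13, -16),  |d|² = 425;  R = 7+5 = 12,  c = 425−12² = 281
v_rel = (3, -6),  |v_rel|² = 45;  v_rel·d = (3)·(13) + (-6)·(-16) = 135
45·t² − 270·t + 281 = 0  ⇒  m = 135² − 45·281 = 5580
m = 5580 > 0,  v_rel·d = 135 > 0  ⇒  inside

inside=yes margin=5580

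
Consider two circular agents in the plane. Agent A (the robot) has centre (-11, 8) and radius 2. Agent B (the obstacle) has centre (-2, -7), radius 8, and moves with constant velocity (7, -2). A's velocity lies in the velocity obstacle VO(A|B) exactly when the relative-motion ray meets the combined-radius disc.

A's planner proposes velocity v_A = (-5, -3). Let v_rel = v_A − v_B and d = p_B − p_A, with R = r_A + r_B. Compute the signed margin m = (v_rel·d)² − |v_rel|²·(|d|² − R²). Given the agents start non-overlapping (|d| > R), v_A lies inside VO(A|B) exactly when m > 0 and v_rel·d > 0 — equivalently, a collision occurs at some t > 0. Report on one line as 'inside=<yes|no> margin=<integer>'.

d = (9, -15),  |d|² = 306;  R = 2+8 = 10,  c = 306−10² = 206
v_rel = (-12, -1),  |v_rel|² = 145;  v_rel·d = (-12)·(9) + (-1)·(-15) = -93
145·t² + 186·t + 206 = 0  ⇒  m = (-93)² − 145·206 = -21221
m = -21221 < 0,  v_rel·d = -93 < 0  ⇒  outside

inside=no margin=-21221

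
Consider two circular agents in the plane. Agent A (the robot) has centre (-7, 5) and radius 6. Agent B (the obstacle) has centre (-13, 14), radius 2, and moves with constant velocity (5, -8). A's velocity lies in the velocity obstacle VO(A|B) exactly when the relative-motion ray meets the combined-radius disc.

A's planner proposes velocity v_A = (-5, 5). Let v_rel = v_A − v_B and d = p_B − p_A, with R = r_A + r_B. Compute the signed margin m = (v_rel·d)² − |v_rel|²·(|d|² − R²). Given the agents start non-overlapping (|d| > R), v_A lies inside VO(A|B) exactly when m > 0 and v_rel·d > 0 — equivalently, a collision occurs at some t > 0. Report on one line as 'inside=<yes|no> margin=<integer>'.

d = (-6, 9),  |d|² = 117;  R = 6+2 = 8,  c = 117−8² = 53
v_rel = (-10, 13),  |v_rel|² = 269;  v_rel·d = (-10)·(-6) + (13)·(9) = 177
269·t² − 354·t + 53 = 0  ⇒  m = 177² − 269·53 = 17072
m = 17072 > 0,  v_rel·d = 177 > 0  ⇒  inside

inside=yes margin=17072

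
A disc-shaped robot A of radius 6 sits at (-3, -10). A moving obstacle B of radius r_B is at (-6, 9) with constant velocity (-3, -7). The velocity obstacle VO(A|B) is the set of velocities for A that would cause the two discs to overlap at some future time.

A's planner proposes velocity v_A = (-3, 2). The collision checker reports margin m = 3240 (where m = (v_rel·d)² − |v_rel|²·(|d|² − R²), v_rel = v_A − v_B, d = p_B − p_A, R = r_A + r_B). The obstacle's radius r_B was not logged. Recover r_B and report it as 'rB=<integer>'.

m = 3240
d = (-3, 19);  v_rel = (0, 9),  |v_rel|² = 81
v_rel×d = (0)·(19) − (9)·(-3) = 27
since m = R²·81 − 27²:  R² = (729 + 3240) / 81 = 49
R = √49 = 7  ⇒  r_B = 7 − 6 = 1

rB=1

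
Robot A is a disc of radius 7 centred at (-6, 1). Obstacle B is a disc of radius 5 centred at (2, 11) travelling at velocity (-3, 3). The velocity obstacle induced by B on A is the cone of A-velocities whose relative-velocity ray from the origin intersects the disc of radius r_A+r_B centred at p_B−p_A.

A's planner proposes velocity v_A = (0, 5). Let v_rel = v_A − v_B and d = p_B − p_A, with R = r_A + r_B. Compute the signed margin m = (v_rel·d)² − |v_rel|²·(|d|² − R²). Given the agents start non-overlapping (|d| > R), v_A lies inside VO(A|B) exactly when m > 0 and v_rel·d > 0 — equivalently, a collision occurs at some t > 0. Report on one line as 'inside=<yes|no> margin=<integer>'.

d = (8, 10),  |d|² = 164;  R = 7+5 = 12,  c = 164−12² = 20
v_rel = (3, 2),  |v_rel|² = 13;  v_rel·d = (3)·(8) + (2)·(10) = 44
13·t² − 88·t + 20 = 0  ⇒  m = 44² − 13·20 = 1676
m = 1676 > 0,  v_rel·d = 44 > 0  ⇒  inside

inside=yes margin=1676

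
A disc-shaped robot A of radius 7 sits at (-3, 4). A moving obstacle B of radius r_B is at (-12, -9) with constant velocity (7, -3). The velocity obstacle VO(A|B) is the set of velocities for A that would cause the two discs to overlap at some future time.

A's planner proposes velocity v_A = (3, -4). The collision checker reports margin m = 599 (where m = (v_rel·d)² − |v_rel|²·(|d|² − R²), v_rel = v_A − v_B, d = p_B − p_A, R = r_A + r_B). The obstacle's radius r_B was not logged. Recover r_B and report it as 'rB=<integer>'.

m = 599
d = (-9, -13);  v_rel = (-4, -1),  |v_rel|² = 17
v_rel×d = (-4)·(-13) − (-1)·(-9) = 43
since m = R²·17 − 43²:  R² = (1849 + 599) / 17 = 144
R = √144 = 12  ⇒  r_B = 12 − 7 = 5

rB=5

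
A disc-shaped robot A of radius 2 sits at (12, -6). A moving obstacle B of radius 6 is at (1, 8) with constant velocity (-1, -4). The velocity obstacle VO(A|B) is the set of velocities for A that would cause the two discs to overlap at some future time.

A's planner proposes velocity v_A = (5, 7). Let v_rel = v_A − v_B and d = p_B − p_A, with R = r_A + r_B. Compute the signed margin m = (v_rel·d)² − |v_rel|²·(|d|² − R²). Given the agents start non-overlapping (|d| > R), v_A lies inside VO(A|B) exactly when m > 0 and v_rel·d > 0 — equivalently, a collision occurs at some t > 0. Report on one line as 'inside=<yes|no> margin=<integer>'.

d = (-11, 14),  |d|² = 317;  R = 2+6 = 8,  c = 317−8² = 253
v_rel = (6, 11),  |v_rel|² = 157;  v_rel·d = (6)·(-11) + (11)·(14) = 88
157·t² − 176·t + 253 = 0  ⇒  m = 88² − 157·253 = -31977
m = -31977 < 0,  v_rel·d = 88 > 0  ⇒  outside

inside=no margin=-31977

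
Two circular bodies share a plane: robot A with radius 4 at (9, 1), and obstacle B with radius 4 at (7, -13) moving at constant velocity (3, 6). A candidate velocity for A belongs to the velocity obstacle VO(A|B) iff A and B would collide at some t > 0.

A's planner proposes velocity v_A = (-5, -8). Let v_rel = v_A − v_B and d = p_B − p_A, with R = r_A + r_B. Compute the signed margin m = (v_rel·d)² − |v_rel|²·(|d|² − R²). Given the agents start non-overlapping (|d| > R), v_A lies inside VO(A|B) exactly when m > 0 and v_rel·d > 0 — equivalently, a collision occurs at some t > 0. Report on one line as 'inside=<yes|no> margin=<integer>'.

d = (-2, -14),  |d|² = 200;  R = 4+4 = 8,  c = 200−8² = 136
v_rel = (-8, -14),  |v_rel|² = 260;  v_rel·d = (-8)·(-2) + (-14)·(-14) = 212
260·t² − 424·t + 136 = 0  ⇒  m = 212² − 260·136 = 9584
m = 9584 > 0,  v_rel·d = 212 > 0  ⇒  inside

inside=yes margin=9584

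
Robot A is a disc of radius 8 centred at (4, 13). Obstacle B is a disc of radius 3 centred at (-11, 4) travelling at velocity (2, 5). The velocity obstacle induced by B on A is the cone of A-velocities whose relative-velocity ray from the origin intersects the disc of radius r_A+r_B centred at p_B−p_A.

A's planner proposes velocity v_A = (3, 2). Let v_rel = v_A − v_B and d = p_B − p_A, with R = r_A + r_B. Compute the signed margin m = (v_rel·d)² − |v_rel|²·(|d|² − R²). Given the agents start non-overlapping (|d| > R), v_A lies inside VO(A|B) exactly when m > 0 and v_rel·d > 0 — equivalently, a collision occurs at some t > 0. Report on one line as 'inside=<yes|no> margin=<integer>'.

d = (-15, -9),  |d|² = 306;  R = 8+3 = 11,  c = 306−11² = 185
v_rel = (1, -3),  |v_rel|² = 10;  v_rel·d = (1)·(-15) + (-3)·(-9) = 12
10·t² − 24·t + 185 = 0  ⇒  m = 12² − 10·185 = -1706
m = -1706 < 0,  v_rel·d = 12 > 0  ⇒  outside

inside=no margin=-1706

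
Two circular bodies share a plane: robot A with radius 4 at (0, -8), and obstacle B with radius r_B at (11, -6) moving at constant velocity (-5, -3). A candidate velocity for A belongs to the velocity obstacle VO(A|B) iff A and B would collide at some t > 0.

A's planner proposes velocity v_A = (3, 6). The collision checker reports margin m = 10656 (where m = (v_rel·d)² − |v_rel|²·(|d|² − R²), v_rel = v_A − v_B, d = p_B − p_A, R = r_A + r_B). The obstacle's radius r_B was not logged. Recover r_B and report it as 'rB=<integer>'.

m = 10656
d = (11, 2);  v_rel = (8, 9),  |v_rel|² = 145
v_rel×d = (8)·(2) − (9)·(11) = -83
since m = R²·145 − (-83)²:  R² = (6889 + 10656) / 145 = 121
R = √121 = 11  ⇒  r_B = 11 − 4 = 7

rB=7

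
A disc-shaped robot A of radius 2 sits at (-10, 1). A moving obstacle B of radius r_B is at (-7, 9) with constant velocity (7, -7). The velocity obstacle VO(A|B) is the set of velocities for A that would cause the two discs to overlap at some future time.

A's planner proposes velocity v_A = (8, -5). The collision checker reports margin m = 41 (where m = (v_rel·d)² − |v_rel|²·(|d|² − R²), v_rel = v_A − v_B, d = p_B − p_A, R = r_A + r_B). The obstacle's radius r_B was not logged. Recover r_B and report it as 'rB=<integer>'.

m = 41
d = (3, 8);  v_rel = (1, 2),  |v_rel|² = 5
v_rel×d = (1)·(8) − (2)·(3) = 2
since m = R²·5 − 2²:  R² = (4 + 41) / 5 = 9
R = √9 = 3  ⇒  r_B = 3 − 2 = 1

rB=1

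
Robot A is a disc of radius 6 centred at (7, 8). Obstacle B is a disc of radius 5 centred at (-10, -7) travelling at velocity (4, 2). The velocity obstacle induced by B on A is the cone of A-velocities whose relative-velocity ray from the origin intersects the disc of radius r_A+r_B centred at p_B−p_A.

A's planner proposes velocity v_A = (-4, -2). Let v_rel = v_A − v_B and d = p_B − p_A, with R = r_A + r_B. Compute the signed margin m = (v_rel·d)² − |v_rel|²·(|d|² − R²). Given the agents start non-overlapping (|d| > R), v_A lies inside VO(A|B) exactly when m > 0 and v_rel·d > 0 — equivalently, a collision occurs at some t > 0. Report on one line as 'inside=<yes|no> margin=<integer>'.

d = (-17, -15),  |d|² = 514;  R = 6+5 = 11,  c = 514−11² = 393
v_rel = (-8, -4),  |v_rel|² = 80;  v_rel·d = (-8)·(-17) + (-4)·(-15) = 196
80·t² − 392·t + 393 = 0  ⇒  m = 196² − 80·393 = 6976
m = 6976 > 0,  v_rel·d = 196 > 0  ⇒  inside

inside=yes margin=6976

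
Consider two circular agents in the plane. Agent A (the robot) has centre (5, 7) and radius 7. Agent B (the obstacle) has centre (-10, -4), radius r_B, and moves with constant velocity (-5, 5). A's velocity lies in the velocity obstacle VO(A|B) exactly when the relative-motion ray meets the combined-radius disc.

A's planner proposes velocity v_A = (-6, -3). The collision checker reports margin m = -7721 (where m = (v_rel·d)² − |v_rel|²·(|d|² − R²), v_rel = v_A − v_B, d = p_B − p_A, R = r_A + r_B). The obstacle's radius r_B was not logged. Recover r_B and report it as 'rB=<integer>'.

m = -7721
d = (-15, -11);  v_rel = (-1, -8),  |v_rel|² = 65
v_rel×d = (-1)·(-11) − (-8)·(-15) = -109
since m = R²·65 − (-109)²:  R² = (11881 + -7721) / 65 = 64
R = √64 = 8  ⇒  r_B = 8 − 7 = 1

rB=1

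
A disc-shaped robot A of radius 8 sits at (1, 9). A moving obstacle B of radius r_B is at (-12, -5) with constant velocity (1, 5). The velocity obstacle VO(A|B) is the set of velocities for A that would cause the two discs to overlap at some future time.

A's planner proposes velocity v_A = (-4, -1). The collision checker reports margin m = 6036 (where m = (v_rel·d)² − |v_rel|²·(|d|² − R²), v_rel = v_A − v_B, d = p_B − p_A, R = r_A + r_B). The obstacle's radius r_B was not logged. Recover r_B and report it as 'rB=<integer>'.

m = 6036
d = (-13, -14);  v_rel = (-5, -6),  |v_rel|² = 61
v_rel×d = (-5)·(-14) − (-6)·(-13) = -8
since m = R²·61 − (-8)²:  R² = (64 + 6036) / 61 = 100
R = √100 = 10  ⇒  r_B = 10 − 8 = 2

rB=2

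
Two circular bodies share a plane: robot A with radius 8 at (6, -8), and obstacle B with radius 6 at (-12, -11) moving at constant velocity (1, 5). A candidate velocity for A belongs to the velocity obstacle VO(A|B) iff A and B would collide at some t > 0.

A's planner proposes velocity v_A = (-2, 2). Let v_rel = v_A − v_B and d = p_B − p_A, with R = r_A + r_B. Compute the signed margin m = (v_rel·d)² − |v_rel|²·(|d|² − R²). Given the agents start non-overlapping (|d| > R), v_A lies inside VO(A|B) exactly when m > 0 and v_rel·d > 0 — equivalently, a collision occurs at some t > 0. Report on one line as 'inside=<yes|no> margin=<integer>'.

d = (-18, -3),  |d|² = 333;  R = 8+6 = 14,  c = 333−14² = 137
v_rel = (-3, -3),  |v_rel|² = 18;  v_rel·d = (-3)·(-18) + (-3)·(-3) = 63
18·t² − 126·t + 137 = 0  ⇒  m = 63² − 18·137 = 1503
m = 1503 > 0,  v_rel·d = 63 > 0  ⇒  inside

inside=yes margin=1503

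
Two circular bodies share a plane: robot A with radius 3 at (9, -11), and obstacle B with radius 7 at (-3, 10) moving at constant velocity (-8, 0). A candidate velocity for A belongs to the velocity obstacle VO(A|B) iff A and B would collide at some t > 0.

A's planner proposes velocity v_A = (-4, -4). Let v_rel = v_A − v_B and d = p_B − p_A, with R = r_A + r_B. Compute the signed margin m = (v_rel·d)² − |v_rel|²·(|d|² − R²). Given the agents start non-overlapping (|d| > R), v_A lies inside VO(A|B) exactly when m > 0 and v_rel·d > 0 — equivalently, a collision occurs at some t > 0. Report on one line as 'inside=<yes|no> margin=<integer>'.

d = (-12, 21),  |d|² = 585;  R = 3+7 = 10,  c = 585−10² = 485
v_rel = (4, -4),  |v_rel|² = 32;  v_rel·d = (4)·(-12) + (-4)·(21) = -132
32·t² + 264·t + 485 = 0  ⇒  m = (-132)² − 32·485 = 1904
m = 1904 > 0,  v_rel·d = -132 < 0  ⇒  outside

inside=no margin=1904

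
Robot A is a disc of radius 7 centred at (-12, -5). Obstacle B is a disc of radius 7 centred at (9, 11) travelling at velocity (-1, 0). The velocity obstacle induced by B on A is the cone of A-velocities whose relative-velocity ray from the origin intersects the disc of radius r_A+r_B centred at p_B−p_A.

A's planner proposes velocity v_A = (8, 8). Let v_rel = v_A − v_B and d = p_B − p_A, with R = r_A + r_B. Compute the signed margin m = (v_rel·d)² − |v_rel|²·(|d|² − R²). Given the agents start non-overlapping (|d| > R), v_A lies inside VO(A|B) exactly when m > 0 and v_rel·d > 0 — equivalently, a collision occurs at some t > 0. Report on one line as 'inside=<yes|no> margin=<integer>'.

d = (21, 16),  |d|² = 697;  R = 7+7 = 14,  c = 697−14² = 501
v_rel = (9, 8),  |v_rel|² = 145;  v_rel·d = (9)·(21) + (8)·(16) = 317
145·t² − 634·t + 501 = 0  ⇒  m = 317² − 145·501 = 27844
m = 27844 > 0,  v_rel·d = 317 > 0  ⇒  inside

inside=yes margin=27844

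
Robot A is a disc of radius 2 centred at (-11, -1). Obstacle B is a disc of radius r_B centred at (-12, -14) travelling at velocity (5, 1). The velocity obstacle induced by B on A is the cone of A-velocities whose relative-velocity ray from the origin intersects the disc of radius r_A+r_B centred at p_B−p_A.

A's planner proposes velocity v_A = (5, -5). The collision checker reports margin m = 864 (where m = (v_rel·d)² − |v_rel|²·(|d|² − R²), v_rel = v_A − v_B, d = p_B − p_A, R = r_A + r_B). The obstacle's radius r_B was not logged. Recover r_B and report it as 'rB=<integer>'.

m = 864
d = (-1, -13);  v_rel = (0, -6),  |v_rel|² = 36
v_rel×d = (0)·(-13) − (-6)·(-1) = -6
since m = R²·36 − (-6)²:  R² = (36 + 864) / 36 = 25
R = √25 = 5  ⇒  r_B = 5 − 2 = 3

rB=3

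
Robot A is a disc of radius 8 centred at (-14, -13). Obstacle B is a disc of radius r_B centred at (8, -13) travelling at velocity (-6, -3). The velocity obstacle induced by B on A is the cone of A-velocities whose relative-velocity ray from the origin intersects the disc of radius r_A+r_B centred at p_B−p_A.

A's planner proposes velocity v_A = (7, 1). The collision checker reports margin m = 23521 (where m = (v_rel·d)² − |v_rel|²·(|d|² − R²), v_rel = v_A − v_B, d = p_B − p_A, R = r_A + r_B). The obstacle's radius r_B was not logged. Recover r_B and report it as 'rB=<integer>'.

m = 23521
d = (22, 0);  v_rel = (13, 4),  |v_rel|² = 185
v_rel×d = (13)·(0) − (4)·(22) = -88
since m = R²·185 − (-88)²:  R² = (7744 + 23521) / 185 = 169
R = √169 = 13  ⇒  r_B = 13 − 8 = 5

rB=5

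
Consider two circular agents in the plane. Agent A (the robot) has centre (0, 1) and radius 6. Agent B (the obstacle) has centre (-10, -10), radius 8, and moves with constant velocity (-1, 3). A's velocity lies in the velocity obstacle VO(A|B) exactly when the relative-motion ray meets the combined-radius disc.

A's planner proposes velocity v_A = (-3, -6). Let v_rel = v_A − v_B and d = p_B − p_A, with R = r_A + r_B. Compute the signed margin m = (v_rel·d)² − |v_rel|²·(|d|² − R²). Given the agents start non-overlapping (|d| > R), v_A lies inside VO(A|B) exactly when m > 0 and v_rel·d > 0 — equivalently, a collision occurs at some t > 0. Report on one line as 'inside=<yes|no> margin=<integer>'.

d = (-10, -11),  |d|² = 221;  R = 6+8 = 14,  c = 221−14² = 25
v_rel = (-2, -9),  |v_rel|² = 85;  v_rel·d = (-2)·(-10) + (-9)·(-11) = 119
85·t² − 238·t + 25 = 0  ⇒  m = 119² − 85·25 = 12036
m = 12036 > 0,  v_rel·d = 119 > 0  ⇒  inside

inside=yes margin=12036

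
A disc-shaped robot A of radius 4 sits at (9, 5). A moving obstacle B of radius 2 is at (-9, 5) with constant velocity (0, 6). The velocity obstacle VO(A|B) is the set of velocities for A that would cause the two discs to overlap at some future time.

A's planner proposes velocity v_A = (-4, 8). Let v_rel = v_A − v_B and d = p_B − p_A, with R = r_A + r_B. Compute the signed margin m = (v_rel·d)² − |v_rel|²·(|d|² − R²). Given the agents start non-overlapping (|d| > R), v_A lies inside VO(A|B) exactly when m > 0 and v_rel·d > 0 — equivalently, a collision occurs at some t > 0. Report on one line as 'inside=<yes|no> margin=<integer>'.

d = (-18, 0),  |d|² = 324;  R = 4+2 = 6,  c = 324−6² = 288
v_rel = (-4, 2),  |v_rel|² = 20;  v_rel·d = (-4)·(-18) + (2)·(0) = 72
20·t² − 144·t + 288 = 0  ⇒  m = 72² − 20·288 = -576
m = -576 < 0,  v_rel·d = 72 > 0  ⇒  outside

inside=no margin=-576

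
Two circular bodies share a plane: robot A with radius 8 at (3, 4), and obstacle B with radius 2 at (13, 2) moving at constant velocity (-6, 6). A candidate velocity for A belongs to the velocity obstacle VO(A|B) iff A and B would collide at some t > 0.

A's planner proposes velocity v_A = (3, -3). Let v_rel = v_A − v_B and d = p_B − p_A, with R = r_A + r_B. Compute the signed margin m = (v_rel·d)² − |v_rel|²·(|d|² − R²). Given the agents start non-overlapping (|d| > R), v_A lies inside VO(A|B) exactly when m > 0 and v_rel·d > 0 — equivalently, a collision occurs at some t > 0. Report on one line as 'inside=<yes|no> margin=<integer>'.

d = (10, -2),  |d|² = 104;  R = 8+2 = 10,  c = 104−10² = 4
v_rel = (9, -9),  |v_rel|² = 162;  v_rel·d = (9)·(10) + (-9)·(-2) = 108
162·t² − 216·t + 4 = 0  ⇒  m = 108² − 162·4 = 11016
m = 11016 > 0,  v_rel·d = 108 > 0  ⇒  inside

inside=yes margin=11016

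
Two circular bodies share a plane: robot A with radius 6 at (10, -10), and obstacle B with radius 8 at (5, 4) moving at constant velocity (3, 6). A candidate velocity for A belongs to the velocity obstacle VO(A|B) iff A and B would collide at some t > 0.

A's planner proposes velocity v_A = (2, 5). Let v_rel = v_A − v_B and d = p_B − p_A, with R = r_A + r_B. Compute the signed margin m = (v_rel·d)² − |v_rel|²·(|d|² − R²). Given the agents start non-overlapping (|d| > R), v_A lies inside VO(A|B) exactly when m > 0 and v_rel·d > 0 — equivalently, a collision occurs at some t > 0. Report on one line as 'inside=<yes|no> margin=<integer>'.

d = (-5, 14),  |d|² = 221;  R = 6+8 = 14,  c = 221−14² = 25
v_rel = (-1, -1),  |v_rel|² = 2;  v_rel·d = (-1)·(-5) + (-1)·(14) = -9
2·t² + 18·t + 25 = 0  ⇒  m = (-9)² − 2·25 = 31
m = 31 > 0,  v_rel·d = -9 < 0  ⇒  outside

inside=no margin=31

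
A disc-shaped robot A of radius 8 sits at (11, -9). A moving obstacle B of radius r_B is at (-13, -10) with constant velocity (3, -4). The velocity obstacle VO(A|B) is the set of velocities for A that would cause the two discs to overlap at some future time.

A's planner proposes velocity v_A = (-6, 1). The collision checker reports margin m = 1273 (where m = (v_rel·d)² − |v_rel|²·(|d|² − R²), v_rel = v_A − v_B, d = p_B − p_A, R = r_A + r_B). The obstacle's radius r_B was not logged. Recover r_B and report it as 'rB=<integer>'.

m = 1273
d = (-24, -1);  v_rel = (-9, 5),  |v_rel|² = 106
v_rel×d = (-9)·(-1) − (5)·(-24) = 129
since m = R²·106 − 129²:  R² = (16641 + 1273) / 106 = 169
R = √169 = 13  ⇒  r_B = 13 − 8 = 5

rB=5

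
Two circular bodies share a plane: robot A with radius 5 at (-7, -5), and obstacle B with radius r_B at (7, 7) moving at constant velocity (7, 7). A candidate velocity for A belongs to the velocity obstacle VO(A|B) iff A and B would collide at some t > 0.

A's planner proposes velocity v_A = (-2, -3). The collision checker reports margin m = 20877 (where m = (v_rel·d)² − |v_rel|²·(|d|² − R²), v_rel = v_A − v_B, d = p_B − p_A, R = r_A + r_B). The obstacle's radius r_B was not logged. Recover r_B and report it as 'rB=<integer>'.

m = 20877
d = (14, 12);  v_rel = (-9, -10),  |v_rel|² = 181
v_rel×d = (-9)·(12) − (-10)·(14) = 32
since m = R²·181 − 32²:  R² = (1024 + 20877) / 181 = 121
R = √121 = 11  ⇒  r_B = 11 − 5 = 6

rB=6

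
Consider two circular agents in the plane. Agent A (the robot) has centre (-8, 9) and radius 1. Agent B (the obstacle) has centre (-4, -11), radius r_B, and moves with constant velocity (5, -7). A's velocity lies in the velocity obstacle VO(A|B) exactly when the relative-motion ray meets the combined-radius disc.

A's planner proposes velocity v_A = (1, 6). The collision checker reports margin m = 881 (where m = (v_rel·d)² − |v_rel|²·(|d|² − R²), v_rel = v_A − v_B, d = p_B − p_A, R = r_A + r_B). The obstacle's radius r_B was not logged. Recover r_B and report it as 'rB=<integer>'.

m = 881
d = (4, -20);  v_rel = (-4, 13),  |v_rel|² = 185
v_rel×d = (-4)·(-20) − (13)·(4) = 28
since m = R²·185 − 28²:  R² = (784 + 881) / 185 = 9
R = √9 = 3  ⇒  r_B = 3 − 1 = 2

rB=2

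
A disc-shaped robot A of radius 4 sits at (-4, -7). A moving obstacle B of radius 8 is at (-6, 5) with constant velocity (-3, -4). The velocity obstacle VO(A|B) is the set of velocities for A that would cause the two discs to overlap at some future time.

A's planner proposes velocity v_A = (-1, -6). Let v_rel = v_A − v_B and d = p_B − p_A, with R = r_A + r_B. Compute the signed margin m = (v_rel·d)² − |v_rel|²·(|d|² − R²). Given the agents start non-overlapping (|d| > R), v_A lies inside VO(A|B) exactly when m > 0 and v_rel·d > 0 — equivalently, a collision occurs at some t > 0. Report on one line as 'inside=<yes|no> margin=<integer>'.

d = (-2, 12),  |d|² = 148;  R = 4+8 = 12,  c = 148−12² = 4
v_rel = (2, -2),  |v_rel|² = 8;  v_rel·d = (2)·(-2) + (-2)·(12) = -28
8·t² + 56·t + 4 = 0  ⇒  m = (-28)² − 8·4 = 752
m = 752 > 0,  v_rel·d = -28 < 0  ⇒  outside

inside=no margin=752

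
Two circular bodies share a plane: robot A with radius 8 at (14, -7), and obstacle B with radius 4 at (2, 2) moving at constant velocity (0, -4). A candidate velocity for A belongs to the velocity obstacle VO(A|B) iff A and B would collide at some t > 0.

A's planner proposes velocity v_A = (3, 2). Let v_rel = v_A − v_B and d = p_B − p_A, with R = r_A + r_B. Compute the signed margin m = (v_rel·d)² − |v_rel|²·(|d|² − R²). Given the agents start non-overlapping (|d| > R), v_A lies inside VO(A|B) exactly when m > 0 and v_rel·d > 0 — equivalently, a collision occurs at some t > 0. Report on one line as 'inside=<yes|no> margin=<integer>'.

d = (-12, 9),  |d|² = 225;  R = 8+4 = 12,  c = 225−12² = 81
v_rel = (3, 6),  |v_rel|² = 45;  v_rel·d = (3)·(-12) + (6)·(9) = 18
45·t² − 36·t + 81 = 0  ⇒  m = 18² − 45·81 = -3321
m = -3321 < 0,  v_rel·d = 18 > 0  ⇒  outside

inside=no margin=-3321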